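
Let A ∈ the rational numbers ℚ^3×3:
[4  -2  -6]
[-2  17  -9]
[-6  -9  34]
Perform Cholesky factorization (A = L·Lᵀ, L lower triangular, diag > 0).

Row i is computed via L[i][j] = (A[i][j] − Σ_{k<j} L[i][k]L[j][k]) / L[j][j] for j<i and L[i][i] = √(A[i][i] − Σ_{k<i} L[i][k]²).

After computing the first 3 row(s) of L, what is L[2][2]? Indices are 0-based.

Step 1: L[0][0] = √(4) = 2.
  L[1][0] = (-2) / L[0][0] = -1.
Step 2: L[1][1] = √(16) = 4.
  L[2][0] = (-6) / L[0][0] = -3.
  L[2][1] = (-12) / L[1][1] = -3.
Step 3: L[2][2] = √(16) = 4.

L[2][2] = 4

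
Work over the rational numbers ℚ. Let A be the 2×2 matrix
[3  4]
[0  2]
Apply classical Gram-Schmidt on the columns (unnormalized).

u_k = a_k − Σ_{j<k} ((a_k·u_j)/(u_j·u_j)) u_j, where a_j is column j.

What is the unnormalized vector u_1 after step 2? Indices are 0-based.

Step 1: u_0 = a_0 = (3, 0).
Step 2: u_1 = a_1 − (4/3)·u_0 = (0, 2).

u_1 = (0, 2)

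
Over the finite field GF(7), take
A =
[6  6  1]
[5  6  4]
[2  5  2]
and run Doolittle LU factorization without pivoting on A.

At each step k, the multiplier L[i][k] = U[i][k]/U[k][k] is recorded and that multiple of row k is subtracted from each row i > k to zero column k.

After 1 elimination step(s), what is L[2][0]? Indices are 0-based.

L[2][0] = 5

k=0: U[0][0]=6
  eliminate (1,0): mult=2, new row 1: (0, 1, 2); set L[1][0]=2
  eliminate (2,0): mult=5, new row 2: (0, 3, 4); set L[2][0]=5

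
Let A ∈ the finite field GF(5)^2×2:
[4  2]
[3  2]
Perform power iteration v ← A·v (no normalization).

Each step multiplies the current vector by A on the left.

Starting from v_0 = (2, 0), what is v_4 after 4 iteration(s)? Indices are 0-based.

v_4 = (0, 2)

v_0 = (2, 0).
v_1 = A·v_0 = (3, 1).
v_2 = A·v_1 = (4, 1).
v_3 = A·v_2 = (3, 4).
v_4 = A·v_3 = (0, 2).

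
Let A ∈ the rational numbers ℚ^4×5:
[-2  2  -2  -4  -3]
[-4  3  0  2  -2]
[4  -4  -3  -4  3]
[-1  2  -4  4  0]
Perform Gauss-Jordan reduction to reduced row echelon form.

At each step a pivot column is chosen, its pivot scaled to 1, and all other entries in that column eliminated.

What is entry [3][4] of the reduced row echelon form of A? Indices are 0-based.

M[3][4] = 71/200

[1] R0 /= -2  ⇒  (1, -1, 1, 2, 3/2)
     R1 -= -4·R0  ⇒  (0, -1, 4, 10, 4)
     R2 -= 4·R0  ⇒  (0, 0, -7, -12, -3)
     R3 -= -1·R0  ⇒  (0, 1, -3, 6, 3/2)
[2] R1 /= -1  ⇒  (0, 1, -4, -10, -4)
     R0 -= -1·R1  ⇒  (1, 0, -3, -8, -5/2)
     R3 -= 1·R1  ⇒  (0, 0, 1, 16, 11/2)
[3] R2 /= -7  ⇒  (0, 0, 1, 12/7, 3/7)
     R0 -= -3·R2  ⇒  (1, 0, 0, -20/7, -17/14)
     R1 -= -4·R2  ⇒  (0, 1, 0, -22/7, -16/7)
     R3 -= 1·R2  ⇒  (0, 0, 0, 100/7, 71/14)
[4] R3 /= 100/7  ⇒  (0, 0, 0, 1, 71/200)
     R0 -= -20/7·R3  ⇒  (1, 0, 0, 0, -1/5)
     R1 -= -22/7·R3  ⇒  (0, 1, 0, 0, -117/100)
     R2 -= 12/7·R3  ⇒  (0, 0, 1, 0, -9/50)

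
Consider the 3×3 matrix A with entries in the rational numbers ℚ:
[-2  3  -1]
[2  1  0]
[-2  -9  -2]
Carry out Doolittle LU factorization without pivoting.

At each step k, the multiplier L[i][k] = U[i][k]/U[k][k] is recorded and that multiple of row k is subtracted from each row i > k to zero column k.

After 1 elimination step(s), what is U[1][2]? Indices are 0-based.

k=0: U[0][0]=-2
  eliminate (1,0): mult=-1, new row 1: (0, 4, -1); set L[1][0]=-1
  eliminate (2,0): mult=1, new row 2: (0, -12, -1); set L[2][0]=1

U[1][2] = -1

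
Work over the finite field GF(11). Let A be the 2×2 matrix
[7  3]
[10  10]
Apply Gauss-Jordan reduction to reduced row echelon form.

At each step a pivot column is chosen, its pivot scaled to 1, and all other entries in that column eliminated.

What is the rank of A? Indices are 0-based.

rank = 2

pivot(0,0)=7: scale R0 → (1, 2)
  clear (1,0): R1 −= (10)R0 → (0, 1)
pivot(1,1)=1: scale R1 → (0, 1)
  clear (0,1): R0 −= (2)R1 → (1, 0)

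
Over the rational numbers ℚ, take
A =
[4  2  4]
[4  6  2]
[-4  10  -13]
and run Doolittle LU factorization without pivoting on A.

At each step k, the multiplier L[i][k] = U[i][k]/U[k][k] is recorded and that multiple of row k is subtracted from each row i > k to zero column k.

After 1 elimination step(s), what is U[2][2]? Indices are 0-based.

U[2][2] = -9

Step 1: pivot at (0,0) is 4.
  row1 ← row1 − (1)·row0  ⇒  L[1][0]=1, U row1=(0, 4, -2)
  row2 ← row2 − (-1)·row0  ⇒  L[2][0]=-1, U row2=(0, 12, -9)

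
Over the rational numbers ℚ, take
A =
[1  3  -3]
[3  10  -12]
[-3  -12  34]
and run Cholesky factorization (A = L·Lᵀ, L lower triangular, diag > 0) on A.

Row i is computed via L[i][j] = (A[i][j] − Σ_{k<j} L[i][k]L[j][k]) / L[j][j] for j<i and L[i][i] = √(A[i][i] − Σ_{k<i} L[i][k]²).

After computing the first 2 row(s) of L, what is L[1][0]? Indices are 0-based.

L[1][0] = 3

Step 1: L[0][0] = √(1) = 1.
  L[1][0] = (3) / L[0][0] = 3.
Step 2: L[1][1] = √(1) = 1.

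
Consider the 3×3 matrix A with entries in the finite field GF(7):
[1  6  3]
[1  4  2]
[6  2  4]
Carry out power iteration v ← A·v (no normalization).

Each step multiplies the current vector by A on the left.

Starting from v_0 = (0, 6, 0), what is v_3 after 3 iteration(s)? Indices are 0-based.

v_3 = (2, 1, 0)

v_0 = (0, 6, 0).
v_1 = A·v_0 = (1, 3, 5).
v_2 = A·v_1 = (6, 2, 4).
v_3 = A·v_2 = (2, 1, 0).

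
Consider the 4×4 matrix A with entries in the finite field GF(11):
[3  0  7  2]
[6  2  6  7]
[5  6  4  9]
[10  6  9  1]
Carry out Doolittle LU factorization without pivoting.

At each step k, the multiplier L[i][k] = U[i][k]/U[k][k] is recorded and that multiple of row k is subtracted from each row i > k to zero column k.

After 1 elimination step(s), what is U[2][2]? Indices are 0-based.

U[2][2] = 7

Step 1: pivot at (0,0) is 3.
  row1 ← row1 − (2)·row0  ⇒  L[1][0]=2, U row1=(0, 2, 3, 3)
  row2 ← row2 − (9)·row0  ⇒  L[2][0]=9, U row2=(0, 6, 7, 2)
  row3 ← row3 − (7)·row0  ⇒  L[3][0]=7, U row3=(0, 6, 4, 9)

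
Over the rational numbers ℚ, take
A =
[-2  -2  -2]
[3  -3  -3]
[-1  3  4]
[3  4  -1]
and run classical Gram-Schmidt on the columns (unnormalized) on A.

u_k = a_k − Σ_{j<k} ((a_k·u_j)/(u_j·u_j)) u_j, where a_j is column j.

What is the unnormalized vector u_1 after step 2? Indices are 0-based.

Step 1: u_0 = a_0 = (-2, 3, -1, 3).
Step 2: u_1 = a_1 − (4/23)·u_0 = (-38/23, -81/23, 73/23, 80/23).

u_1 = (-38/23, -81/23, 73/23, 80/23)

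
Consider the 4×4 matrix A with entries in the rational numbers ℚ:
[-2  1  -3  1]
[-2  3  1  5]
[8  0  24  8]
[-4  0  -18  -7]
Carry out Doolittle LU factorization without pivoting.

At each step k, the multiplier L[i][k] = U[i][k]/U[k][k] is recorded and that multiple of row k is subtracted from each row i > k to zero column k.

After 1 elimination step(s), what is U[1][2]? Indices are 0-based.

U[1][2] = 4

k=0: U[0][0]=-2
  eliminate (1,0): mult=1, new row 1: (0, 2, 4, 4); set L[1][0]=1
  eliminate (2,0): mult=-4, new row 2: (0, 4, 12, 12); set L[2][0]=-4
  eliminate (3,0): mult=2, new row 3: (0, -2, -12, -9); set L[3][0]=2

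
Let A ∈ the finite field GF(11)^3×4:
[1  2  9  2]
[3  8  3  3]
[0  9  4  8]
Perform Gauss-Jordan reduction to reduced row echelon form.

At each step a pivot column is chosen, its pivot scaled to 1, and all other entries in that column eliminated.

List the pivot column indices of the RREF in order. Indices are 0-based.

pivot columns: 0, 1, 2

step 1: normalize row 0 (÷1) = (1, 2, 9, 2)
  row 1: subtract 3×row0 = (0, 2, 9, 8)
step 2: normalize row 1 (÷2) = (0, 1, 10, 4)
  row 0: subtract 2×row1 = (1, 0, 0, 5)
  row 2: subtract 9×row1 = (0, 0, 2, 5)
step 3: normalize row 2 (÷2) = (0, 0, 1, 8)
  row 1: subtract 10×row2 = (0, 1, 0, 1)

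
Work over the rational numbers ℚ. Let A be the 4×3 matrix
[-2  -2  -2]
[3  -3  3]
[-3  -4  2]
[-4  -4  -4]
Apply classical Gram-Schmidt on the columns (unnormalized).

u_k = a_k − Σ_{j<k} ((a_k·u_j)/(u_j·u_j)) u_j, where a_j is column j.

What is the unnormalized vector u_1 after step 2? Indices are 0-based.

u_1 = (-15/19, -183/38, -83/38, -30/19)

Step 1: u_0 = a_0 = (-2, 3, -3, -4).
Step 2: u_1 = a_1 − (23/38)·u_0 = (-15/19, -183/38, -83/38, -30/19).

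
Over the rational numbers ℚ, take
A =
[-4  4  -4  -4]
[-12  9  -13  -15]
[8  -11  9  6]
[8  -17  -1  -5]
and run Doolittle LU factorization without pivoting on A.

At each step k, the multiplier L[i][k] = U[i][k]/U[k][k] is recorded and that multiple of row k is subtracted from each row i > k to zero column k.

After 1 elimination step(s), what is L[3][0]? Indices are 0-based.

L[3][0] = -2

k=0: U[0][0]=-4
  eliminate (1,0): mult=3, new row 1: (0, -3, -1, -3); set L[1][0]=3
  eliminate (2,0): mult=-2, new row 2: (0, -3, 1, -2); set L[2][0]=-2
  eliminate (3,0): mult=-2, new row 3: (0, -9, -9, -13); set L[3][0]=-2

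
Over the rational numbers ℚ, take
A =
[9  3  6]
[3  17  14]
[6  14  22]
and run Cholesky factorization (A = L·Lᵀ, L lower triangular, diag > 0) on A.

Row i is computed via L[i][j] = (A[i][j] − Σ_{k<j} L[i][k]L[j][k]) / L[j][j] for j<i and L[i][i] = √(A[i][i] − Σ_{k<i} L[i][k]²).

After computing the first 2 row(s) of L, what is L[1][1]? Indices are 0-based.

Step 1: L[0][0] = √(9) = 3.
  L[1][0] = (3) / L[0][0] = 1.
Step 2: L[1][1] = √(16) = 4.

L[1][1] = 4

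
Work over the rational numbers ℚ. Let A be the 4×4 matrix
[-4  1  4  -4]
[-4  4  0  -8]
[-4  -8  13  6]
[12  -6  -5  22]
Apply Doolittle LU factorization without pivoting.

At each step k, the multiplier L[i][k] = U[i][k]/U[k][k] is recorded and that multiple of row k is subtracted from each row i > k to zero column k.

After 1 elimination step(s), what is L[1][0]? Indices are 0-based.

L[1][0] = 1

[col 0] pivot -4
  R1 -= 1*R0 → (0, 3, -4, -4)  (L[1][0] := 1)
  R2 -= 1*R0 → (0, -9, 9, 10)  (L[2][0] := 1)
  R3 -= -3*R0 → (0, -3, 7, 10)  (L[3][0] := -3)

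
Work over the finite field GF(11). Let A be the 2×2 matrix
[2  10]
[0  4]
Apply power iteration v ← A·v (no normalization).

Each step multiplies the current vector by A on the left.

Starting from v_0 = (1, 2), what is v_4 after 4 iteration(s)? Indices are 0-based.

v_4 = (7, 6)

v_0 = (1, 2).
v_1 = A·v_0 = (0, 8).
v_2 = A·v_1 = (3, 10).
v_3 = A·v_2 = (7, 7).
v_4 = A·v_3 = (7, 6).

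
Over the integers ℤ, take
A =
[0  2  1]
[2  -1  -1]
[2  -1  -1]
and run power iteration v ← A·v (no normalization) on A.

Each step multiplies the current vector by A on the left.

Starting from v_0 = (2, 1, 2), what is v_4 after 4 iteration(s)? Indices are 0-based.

v_4 = (-18, 48, 48)

v_0 = (2, 1, 2).
v_1 = A·v_0 = (4, 1, 1).
v_2 = A·v_1 = (3, 6, 6).
v_3 = A·v_2 = (18, -6, -6).
v_4 = A·v_3 = (-18, 48, 48).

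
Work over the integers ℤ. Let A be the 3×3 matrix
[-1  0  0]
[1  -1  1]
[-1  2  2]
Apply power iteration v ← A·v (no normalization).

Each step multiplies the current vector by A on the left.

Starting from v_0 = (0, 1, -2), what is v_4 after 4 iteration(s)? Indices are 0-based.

v_0 = (0, 1, -2).
v_1 = A·v_0 = (0, -3, -2).
v_2 = A·v_1 = (0, 1, -10).
v_3 = A·v_2 = (0, -11, -18).
v_4 = A·v_3 = (0, -7, -58).

v_4 = (0, -7, -58)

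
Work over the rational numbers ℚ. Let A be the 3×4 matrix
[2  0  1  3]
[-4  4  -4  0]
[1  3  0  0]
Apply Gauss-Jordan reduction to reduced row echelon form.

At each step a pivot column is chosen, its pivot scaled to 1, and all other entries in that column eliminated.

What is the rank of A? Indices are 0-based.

rank = 3

[1] R0 /= 2  ⇒  (1, 0, 1/2, 3/2)
     R1 -= -4·R0  ⇒  (0, 4, -2, 6)
     R2 -= 1·R0  ⇒  (0, 3, -1/2, -3/2)
[2] R1 /= 4  ⇒  (0, 1, -1/2, 3/2)
     R2 -= 3·R1  ⇒  (0, 0, 1, -6)
[3] R2 /= 1  ⇒  (0, 0, 1, -6)
     R0 -= 1/2·R2  ⇒  (1, 0, 0, 9/2)
     R1 -= -1/2·R2  ⇒  (0, 1, 0, -3/2)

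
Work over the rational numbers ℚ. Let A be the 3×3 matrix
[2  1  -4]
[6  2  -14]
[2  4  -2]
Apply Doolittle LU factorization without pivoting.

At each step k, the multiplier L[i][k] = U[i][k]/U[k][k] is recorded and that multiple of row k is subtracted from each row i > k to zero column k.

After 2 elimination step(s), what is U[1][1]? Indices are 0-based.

U[1][1] = -1

[col 0] pivot 2
  R1 -= 3*R0 → (0, -1, -2)  (L[1][0] := 3)
  R2 -= 1*R0 → (0, 3, 2)  (L[2][0] := 1)
[col 1] pivot -1
  R2 -= -3*R1 → (0, 0, -4)  (L[2][1] := -3)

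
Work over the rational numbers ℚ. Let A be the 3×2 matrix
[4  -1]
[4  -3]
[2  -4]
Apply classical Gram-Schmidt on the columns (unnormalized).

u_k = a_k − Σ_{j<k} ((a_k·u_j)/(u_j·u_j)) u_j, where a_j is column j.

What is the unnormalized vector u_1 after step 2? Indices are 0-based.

Step 1: u_0 = a_0 = (4, 4, 2).
Step 2: u_1 = a_1 − (-2/3)·u_0 = (5/3, -1/3, -8/3).

u_1 = (5/3, -1/3, -8/3)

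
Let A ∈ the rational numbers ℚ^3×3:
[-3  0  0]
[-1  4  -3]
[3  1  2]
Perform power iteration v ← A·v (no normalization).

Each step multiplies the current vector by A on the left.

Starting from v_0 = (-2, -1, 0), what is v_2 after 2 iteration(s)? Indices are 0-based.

v_2 = (-18, 7, 2)

v_0 = (-2, -1, 0).
v_1 = A·v_0 = (6, -2, -7).
v_2 = A·v_1 = (-18, 7, 2).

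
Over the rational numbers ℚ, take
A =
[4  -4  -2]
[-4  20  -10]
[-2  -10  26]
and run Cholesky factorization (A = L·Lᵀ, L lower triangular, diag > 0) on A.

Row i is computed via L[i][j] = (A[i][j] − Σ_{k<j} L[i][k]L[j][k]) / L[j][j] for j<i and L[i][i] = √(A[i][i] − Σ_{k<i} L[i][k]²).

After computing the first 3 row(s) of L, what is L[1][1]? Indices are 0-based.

L[1][1] = 4

Step 1: L[0][0] = √(4) = 2.
  L[1][0] = (-4) / L[0][0] = -2.
Step 2: L[1][1] = √(16) = 4.
  L[2][0] = (-2) / L[0][0] = -1.
  L[2][1] = (-12) / L[1][1] = -3.
Step 3: L[2][2] = √(16) = 4.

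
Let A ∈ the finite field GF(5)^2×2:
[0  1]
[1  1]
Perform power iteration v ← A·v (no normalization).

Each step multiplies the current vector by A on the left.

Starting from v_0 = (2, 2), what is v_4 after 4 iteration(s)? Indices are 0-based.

v_0 = (2, 2).
v_1 = A·v_0 = (2, 4).
v_2 = A·v_1 = (4, 1).
v_3 = A·v_2 = (1, 0).
v_4 = A·v_3 = (0, 1).

v_4 = (0, 1)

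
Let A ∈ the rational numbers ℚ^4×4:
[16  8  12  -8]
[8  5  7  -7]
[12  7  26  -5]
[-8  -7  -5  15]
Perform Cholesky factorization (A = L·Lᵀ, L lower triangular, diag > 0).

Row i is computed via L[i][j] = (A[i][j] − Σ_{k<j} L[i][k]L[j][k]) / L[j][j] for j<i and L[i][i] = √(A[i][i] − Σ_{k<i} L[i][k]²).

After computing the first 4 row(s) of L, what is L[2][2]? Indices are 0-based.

L[2][2] = 4

Step 1: L[0][0] = √(16) = 4.
  L[1][0] = (8) / L[0][0] = 2.
Step 2: L[1][1] = √(1) = 1.
  L[2][0] = (12) / L[0][0] = 3.
  L[2][1] = (1) / L[1][1] = 1.
Step 3: L[2][2] = √(16) = 4.
  L[3][0] = (-8) / L[0][0] = -2.
  L[3][1] = (-3) / L[1][1] = -3.
  L[3][2] = (4) / L[2][2] = 1.
Step 4: L[3][3] = √(1) = 1.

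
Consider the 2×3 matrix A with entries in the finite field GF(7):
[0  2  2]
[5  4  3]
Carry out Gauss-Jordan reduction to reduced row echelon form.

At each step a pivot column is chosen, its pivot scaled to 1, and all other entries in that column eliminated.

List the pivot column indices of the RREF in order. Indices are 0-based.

[1] R0 <-> R1
[1] R0 /= 5  ⇒  (1, 5, 2)
[2] R1 /= 2  ⇒  (0, 1, 1)
     R0 -= 5·R1  ⇒  (1, 0, 4)

pivot columns: 0, 1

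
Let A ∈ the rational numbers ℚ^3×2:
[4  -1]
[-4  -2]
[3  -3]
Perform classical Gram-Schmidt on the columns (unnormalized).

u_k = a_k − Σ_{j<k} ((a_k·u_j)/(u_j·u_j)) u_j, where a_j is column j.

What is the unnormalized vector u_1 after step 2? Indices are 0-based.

Step 1: u_0 = a_0 = (4, -4, 3).
Step 2: u_1 = a_1 − (-5/41)·u_0 = (-21/41, -102/41, -108/41).

u_1 = (-21/41, -102/41, -108/41)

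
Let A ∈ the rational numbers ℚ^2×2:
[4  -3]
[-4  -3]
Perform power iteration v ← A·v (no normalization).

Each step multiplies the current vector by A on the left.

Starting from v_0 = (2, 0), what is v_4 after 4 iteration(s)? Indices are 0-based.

v_4 = (1592, -392)

v_0 = (2, 0).
v_1 = A·v_0 = (8, -8).
v_2 = A·v_1 = (56, -8).
v_3 = A·v_2 = (248, -200).
v_4 = A·v_3 = (1592, -392).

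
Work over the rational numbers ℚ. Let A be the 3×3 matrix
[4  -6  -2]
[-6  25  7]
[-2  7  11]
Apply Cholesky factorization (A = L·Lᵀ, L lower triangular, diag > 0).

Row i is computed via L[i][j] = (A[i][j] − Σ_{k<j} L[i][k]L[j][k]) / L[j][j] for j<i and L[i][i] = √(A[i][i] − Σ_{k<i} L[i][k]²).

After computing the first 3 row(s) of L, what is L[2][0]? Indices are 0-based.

L[2][0] = -1

Step 1: L[0][0] = √(4) = 2.
  L[1][0] = (-6) / L[0][0] = -3.
Step 2: L[1][1] = √(16) = 4.
  L[2][0] = (-2) / L[0][0] = -1.
  L[2][1] = (4) / L[1][1] = 1.
Step 3: L[2][2] = √(9) = 3.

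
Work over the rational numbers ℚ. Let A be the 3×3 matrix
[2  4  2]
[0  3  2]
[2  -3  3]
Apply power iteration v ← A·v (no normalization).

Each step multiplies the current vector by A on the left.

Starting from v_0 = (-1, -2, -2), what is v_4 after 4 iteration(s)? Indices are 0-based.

v_4 = (-1124, -438, -408)

v_0 = (-1, -2, -2).
v_1 = A·v_0 = (-14, -10, -2).
v_2 = A·v_1 = (-72, -34, -4).
v_3 = A·v_2 = (-288, -110, -54).
v_4 = A·v_3 = (-1124, -438, -408).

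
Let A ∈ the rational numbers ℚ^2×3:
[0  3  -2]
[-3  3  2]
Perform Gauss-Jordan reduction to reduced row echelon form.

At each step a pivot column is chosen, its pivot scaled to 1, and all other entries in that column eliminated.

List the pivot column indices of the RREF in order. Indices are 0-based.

step 1: exchange rows 0,1
step 1: normalize row 0 (÷-3) = (1, -1, -2/3)
step 2: normalize row 1 (÷3) = (0, 1, -2/3)
  row 0: subtract -1×row1 = (1, 0, -4/3)

pivot columns: 0, 1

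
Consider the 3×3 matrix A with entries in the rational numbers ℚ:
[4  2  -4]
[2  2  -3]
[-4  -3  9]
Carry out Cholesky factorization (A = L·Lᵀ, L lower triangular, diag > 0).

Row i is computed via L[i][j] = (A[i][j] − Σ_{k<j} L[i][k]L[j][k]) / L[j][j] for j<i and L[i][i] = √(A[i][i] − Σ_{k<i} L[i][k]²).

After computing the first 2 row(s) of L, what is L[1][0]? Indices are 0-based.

L[1][0] = 1

Step 1: L[0][0] = √(4) = 2.
  L[1][0] = (2) / L[0][0] = 1.
Step 2: L[1][1] = √(1) = 1.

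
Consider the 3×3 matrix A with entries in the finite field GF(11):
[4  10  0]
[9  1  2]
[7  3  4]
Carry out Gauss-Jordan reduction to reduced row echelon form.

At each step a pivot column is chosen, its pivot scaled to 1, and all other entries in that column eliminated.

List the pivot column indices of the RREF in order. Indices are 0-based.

step 1: normalize row 0 (÷4) = (1, 8, 0)
  row 1: subtract 9×row0 = (0, 6, 2)
  row 2: subtract 7×row0 = (0, 2, 4)
step 2: normalize row 1 (÷6) = (0, 1, 4)
  row 0: subtract 8×row1 = (1, 0, 1)
  row 2: subtract 2×row1 = (0, 0, 7)
step 3: normalize row 2 (÷7) = (0, 0, 1)
  row 0: subtract 1×row2 = (1, 0, 0)
  row 1: subtract 4×row2 = (0, 1, 0)

pivot columns: 0, 1, 2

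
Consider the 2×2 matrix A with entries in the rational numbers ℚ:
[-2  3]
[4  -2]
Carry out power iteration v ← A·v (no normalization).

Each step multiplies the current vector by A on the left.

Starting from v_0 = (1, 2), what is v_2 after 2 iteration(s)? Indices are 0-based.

v_0 = (1, 2).
v_1 = A·v_0 = (4, 0).
v_2 = A·v_1 = (-8, 16).

v_2 = (-8, 16)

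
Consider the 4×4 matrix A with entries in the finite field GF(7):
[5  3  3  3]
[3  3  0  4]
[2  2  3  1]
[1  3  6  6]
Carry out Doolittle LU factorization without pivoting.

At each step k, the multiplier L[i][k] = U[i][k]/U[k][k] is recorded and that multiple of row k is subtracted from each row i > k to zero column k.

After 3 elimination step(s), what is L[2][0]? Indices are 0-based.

[col 0] pivot 5
  R1 -= 2*R0 → (0, 4, 1, 5)  (L[1][0] := 2)
  R2 -= 6*R0 → (0, 5, 6, 4)  (L[2][0] := 6)
  R3 -= 3*R0 → (0, 1, 4, 4)  (L[3][0] := 3)
[col 1] pivot 4
  R2 -= 3*R1 → (0, 0, 3, 3)  (L[2][1] := 3)
  R3 -= 2*R1 → (0, 0, 2, 1)  (L[3][1] := 2)
[col 2] pivot 3
  R3 -= 3*R2 → (0, 0, 0, 6)  (L[3][2] := 3)

L[2][0] = 6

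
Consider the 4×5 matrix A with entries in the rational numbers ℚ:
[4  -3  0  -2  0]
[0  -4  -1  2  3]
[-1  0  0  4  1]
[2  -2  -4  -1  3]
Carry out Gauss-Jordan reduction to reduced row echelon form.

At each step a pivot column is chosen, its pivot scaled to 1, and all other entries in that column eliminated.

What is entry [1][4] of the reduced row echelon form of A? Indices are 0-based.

step 1: normalize row 0 (÷4) = (1, -3/4, 0, -1/2, 0)
  row 2: subtract -1×row0 = (0, -3/4, 0, 7/2, 1)
  row 3: subtract 2×row0 = (0, -1/2, -4, 0, 3)
step 2: normalize row 1 (÷-4) = (0, 1, 1/4, -1/2, -3/4)
  row 0: subtract -3/4×row1 = (1, 0, 3/16, -7/8, -9/16)
  row 2: subtract -3/4×row1 = (0, 0, 3/16, 25/8, 7/16)
  row 3: subtract -1/2×row1 = (0, 0, -31/8, -1/4, 21/8)
step 3: normalize row 2 (÷3/16) = (0, 0, 1, 50/3, 7/3)
  row 0: subtract 3/16×row2 = (1, 0, 0, -4, -1)
  row 1: subtract 1/4×row2 = (0, 1, 0, -14/3, -4/3)
  row 3: subtract -31/8×row2 = (0, 0, 0, 193/3, 35/3)
step 4: normalize row 3 (÷193/3) = (0, 0, 0, 1, 35/193)
  row 0: subtract -4×row3 = (1, 0, 0, 0, -53/193)
  row 1: subtract -14/3×row3 = (0, 1, 0, 0, -94/193)
  row 2: subtract 50/3×row3 = (0, 0, 1, 0, -133/193)

M[1][4] = -94/193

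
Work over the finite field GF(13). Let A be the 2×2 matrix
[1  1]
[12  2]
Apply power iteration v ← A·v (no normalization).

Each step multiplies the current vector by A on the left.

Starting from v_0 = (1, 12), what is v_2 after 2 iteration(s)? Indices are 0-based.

v_2 = (10, 7)

v_0 = (1, 12).
v_1 = A·v_0 = (0, 10).
v_2 = A·v_1 = (10, 7).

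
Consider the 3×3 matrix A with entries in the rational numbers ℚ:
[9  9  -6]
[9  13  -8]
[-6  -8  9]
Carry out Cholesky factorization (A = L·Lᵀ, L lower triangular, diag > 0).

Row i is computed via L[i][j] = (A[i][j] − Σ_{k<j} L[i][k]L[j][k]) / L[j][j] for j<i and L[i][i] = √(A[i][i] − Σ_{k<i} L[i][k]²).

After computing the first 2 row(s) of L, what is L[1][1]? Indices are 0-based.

L[1][1] = 2

Step 1: L[0][0] = √(9) = 3.
  L[1][0] = (9) / L[0][0] = 3.
Step 2: L[1][1] = √(4) = 2.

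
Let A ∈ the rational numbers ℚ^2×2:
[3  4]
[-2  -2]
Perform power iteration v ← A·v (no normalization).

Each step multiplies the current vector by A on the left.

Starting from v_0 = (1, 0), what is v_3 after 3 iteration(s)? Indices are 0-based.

v_0 = (1, 0).
v_1 = A·v_0 = (3, -2).
v_2 = A·v_1 = (1, -2).
v_3 = A·v_2 = (-5, 2).

v_3 = (-5, 2)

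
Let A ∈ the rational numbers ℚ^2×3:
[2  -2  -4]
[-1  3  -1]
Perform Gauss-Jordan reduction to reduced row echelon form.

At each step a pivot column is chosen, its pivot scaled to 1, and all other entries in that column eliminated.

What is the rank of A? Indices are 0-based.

pivot(0,0)=2: scale R0 → (1, -1, -2)
  clear (1,0): R1 −= (-1)R0 → (0, 2, -3)
pivot(1,1)=2: scale R1 → (0, 1, -3/2)
  clear (0,1): R0 −= (-1)R1 → (1, 0, -7/2)

rank = 2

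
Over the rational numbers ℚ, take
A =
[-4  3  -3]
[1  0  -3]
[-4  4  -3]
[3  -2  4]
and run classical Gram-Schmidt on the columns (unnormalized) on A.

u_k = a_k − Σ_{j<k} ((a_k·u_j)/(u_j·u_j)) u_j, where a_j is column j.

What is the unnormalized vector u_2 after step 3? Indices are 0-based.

u_2 = (-7/31, -157/62, 41/31, 143/62)

Step 1: u_0 = a_0 = (-4, 1, -4, 3).
Step 2: u_1 = a_1 − (-17/21)·u_0 = (-5/21, 17/21, 16/21, 3/7).
Step 3: u_2 = a_2 − (11/14)·u_0 − (-48/31)·u_1 = (-7/31, -157/62, 41/31, 143/62).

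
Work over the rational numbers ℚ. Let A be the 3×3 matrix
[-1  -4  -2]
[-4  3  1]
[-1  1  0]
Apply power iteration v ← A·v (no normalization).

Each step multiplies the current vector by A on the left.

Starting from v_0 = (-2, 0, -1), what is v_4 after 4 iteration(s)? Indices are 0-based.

v_4 = (-760, 539, 166)

v_0 = (-2, 0, -1).
v_1 = A·v_0 = (4, 7, 2).
v_2 = A·v_1 = (-36, 7, 3).
v_3 = A·v_2 = (2, 168, 43).
v_4 = A·v_3 = (-760, 539, 166).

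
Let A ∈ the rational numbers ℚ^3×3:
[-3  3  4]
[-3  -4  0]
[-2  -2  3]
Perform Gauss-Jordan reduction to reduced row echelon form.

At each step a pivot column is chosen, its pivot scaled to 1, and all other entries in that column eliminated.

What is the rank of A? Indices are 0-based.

step 1: normalize row 0 (÷-3) = (1, -1, -4/3)
  row 1: subtract -3×row0 = (0, -7, -4)
  row 2: subtract -2×row0 = (0, -4, 1/3)
step 2: normalize row 1 (÷-7) = (0, 1, 4/7)
  row 0: subtract -1×row1 = (1, 0, -16/21)
  row 2: subtract -4×row1 = (0, 0, 55/21)
step 3: normalize row 2 (÷55/21) = (0, 0, 1)
  row 0: subtract -16/21×row2 = (1, 0, 0)
  row 1: subtract 4/7×row2 = (0, 1, 0)

rank = 3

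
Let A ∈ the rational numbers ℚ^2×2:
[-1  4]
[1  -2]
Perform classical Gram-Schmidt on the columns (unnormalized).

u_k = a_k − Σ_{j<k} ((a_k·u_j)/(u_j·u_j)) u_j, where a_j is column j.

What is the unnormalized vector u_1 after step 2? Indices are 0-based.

u_1 = (1, 1)

Step 1: u_0 = a_0 = (-1, 1).
Step 2: u_1 = a_1 − (-3)·u_0 = (1, 1).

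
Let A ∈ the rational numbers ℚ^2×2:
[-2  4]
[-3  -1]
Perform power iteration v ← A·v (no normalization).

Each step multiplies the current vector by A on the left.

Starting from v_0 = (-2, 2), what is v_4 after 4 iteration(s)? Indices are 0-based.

v_4 = (544, 368)

v_0 = (-2, 2).
v_1 = A·v_0 = (12, 4).
v_2 = A·v_1 = (-8, -40).
v_3 = A·v_2 = (-144, 64).
v_4 = A·v_3 = (544, 368).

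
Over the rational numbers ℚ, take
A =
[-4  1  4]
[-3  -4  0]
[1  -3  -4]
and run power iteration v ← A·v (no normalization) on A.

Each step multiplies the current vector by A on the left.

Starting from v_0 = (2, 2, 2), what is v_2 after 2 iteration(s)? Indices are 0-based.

v_2 = (-70, 50, 92)

v_0 = (2, 2, 2).
v_1 = A·v_0 = (2, -14, -12).
v_2 = A·v_1 = (-70, 50, 92).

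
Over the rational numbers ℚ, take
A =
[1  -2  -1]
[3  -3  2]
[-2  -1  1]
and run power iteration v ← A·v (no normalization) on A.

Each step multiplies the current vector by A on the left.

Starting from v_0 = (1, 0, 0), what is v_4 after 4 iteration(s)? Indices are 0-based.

v_4 = (1, 69, -46)

v_0 = (1, 0, 0).
v_1 = A·v_0 = (1, 3, -2).
v_2 = A·v_1 = (-3, -10, -7).
v_3 = A·v_2 = (24, 7, 9).
v_4 = A·v_3 = (1, 69, -46).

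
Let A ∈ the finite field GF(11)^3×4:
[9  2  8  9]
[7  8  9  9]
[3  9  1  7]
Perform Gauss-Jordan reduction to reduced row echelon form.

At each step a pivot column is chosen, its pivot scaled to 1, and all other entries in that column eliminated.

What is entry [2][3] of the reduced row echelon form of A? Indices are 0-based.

M[2][3] = 9

pivot(0,0)=9: scale R0 → (1, 10, 7, 1)
  clear (1,0): R1 −= (7)R0 → (0, 4, 4, 2)
  clear (2,0): R2 −= (3)R0 → (0, 1, 2, 4)
pivot(1,1)=4: scale R1 → (0, 1, 1, 6)
  clear (0,1): R0 −= (10)R1 → (1, 0, 8, 7)
  clear (2,1): R2 −= (1)R1 → (0, 0, 1, 9)
pivot(2,2)=1: scale R2 → (0, 0, 1, 9)
  clear (0,2): R0 −= (8)R2 → (1, 0, 0, 1)
  clear (1,2): R1 −= (1)R2 → (0, 1, 0, 8)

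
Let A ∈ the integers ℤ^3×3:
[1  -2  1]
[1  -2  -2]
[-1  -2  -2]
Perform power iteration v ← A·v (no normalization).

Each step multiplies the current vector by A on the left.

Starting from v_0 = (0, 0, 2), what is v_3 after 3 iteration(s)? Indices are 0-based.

v_3 = (-16, -58, -70)

v_0 = (0, 0, 2).
v_1 = A·v_0 = (2, -4, -4).
v_2 = A·v_1 = (6, 18, 14).
v_3 = A·v_2 = (-16, -58, -70).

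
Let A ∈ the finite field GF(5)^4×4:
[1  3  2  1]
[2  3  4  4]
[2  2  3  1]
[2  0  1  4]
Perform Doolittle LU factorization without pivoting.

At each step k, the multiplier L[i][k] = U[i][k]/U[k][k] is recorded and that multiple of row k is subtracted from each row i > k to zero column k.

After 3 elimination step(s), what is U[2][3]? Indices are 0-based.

k=0: U[0][0]=1
  eliminate (1,0): mult=2, new row 1: (0, 2, 0, 2); set L[1][0]=2
  eliminate (2,0): mult=2, new row 2: (0, 1, 4, 4); set L[2][0]=2
  eliminate (3,0): mult=2, new row 3: (0, 4, 2, 2); set L[3][0]=2
k=1: U[1][1]=2
  eliminate (2,1): mult=3, new row 2: (0, 0, 4, 3); set L[2][1]=3
  eliminate (3,1): mult=2, new row 3: (0, 0, 2, 3); set L[3][1]=2
k=2: U[2][2]=4
  eliminate (3,2): mult=3, new row 3: (0, 0, 0, 4); set L[3][2]=3

U[2][3] = 3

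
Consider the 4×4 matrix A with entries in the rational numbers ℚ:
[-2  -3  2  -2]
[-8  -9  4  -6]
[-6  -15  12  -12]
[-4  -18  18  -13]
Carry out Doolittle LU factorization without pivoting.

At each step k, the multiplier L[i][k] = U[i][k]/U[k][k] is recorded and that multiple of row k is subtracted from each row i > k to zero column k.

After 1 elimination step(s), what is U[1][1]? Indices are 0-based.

U[1][1] = 3

[col 0] pivot -2
  R1 -= 4*R0 → (0, 3, -4, 2)  (L[1][0] := 4)
  R2 -= 3*R0 → (0, -6, 6, -6)  (L[2][0] := 3)
  R3 -= 2*R0 → (0, -12, 14, -9)  (L[3][0] := 2)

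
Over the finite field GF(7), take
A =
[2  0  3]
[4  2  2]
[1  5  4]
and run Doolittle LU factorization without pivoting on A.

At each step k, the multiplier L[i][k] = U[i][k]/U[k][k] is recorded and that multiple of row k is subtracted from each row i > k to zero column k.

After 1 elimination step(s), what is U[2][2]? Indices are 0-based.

U[2][2] = 6

[col 0] pivot 2
  R1 -= 2*R0 → (0, 2, 3)  (L[1][0] := 2)
  R2 -= 4*R0 → (0, 5, 6)  (L[2][0] := 4)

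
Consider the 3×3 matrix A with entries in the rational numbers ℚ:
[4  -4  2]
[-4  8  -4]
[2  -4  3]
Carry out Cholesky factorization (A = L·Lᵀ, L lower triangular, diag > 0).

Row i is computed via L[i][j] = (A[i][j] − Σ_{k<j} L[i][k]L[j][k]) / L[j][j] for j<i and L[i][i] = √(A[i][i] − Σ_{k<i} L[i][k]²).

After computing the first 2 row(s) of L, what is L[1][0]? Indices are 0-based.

Step 1: L[0][0] = √(4) = 2.
  L[1][0] = (-4) / L[0][0] = -2.
Step 2: L[1][1] = √(4) = 2.

L[1][0] = -2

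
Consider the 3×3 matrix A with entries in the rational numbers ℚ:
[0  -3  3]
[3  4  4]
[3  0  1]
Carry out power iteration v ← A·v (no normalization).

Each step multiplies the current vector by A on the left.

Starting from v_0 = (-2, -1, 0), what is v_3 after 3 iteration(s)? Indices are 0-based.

v_0 = (-2, -1, 0).
v_1 = A·v_0 = (3, -10, -6).
v_2 = A·v_1 = (12, -55, 3).
v_3 = A·v_2 = (174, -172, 39).

v_3 = (174, -172, 39)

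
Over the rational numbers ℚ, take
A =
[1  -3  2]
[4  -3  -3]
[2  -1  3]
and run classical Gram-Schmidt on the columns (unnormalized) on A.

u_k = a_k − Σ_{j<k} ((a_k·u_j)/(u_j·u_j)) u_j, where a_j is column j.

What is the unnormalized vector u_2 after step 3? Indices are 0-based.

u_2 = (46/55, -23/11, 207/55)

Step 1: u_0 = a_0 = (1, 4, 2).
Step 2: u_1 = a_1 − (-17/21)·u_0 = (-46/21, 5/21, 13/21).
Step 3: u_2 = a_2 − (-4/21)·u_0 − (-34/55)·u_1 = (46/55, -23/11, 207/55).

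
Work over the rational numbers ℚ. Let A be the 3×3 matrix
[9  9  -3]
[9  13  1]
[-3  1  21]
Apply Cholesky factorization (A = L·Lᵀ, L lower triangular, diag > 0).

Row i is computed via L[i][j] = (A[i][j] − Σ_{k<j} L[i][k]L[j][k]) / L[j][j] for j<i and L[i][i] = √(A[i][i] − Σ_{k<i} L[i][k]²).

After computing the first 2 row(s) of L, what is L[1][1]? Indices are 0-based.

Step 1: L[0][0] = √(9) = 3.
  L[1][0] = (9) / L[0][0] = 3.
Step 2: L[1][1] = √(4) = 2.

L[1][1] = 2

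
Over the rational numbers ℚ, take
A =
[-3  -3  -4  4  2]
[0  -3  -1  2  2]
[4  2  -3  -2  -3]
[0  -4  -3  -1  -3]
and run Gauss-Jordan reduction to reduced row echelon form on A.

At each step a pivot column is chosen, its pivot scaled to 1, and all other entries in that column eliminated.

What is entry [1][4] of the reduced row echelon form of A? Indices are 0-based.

pivot(0,0)=-3: scale R0 → (1, 1, 4/3, -4/3, -2/3)
  clear (2,0): R2 −= (4)R0 → (0, -2, -25/3, 10/3, -1/3)
pivot(1,1)=-3: scale R1 → (0, 1, 1/3, -2/3, -2/3)
  clear (0,1): R0 −= (1)R1 → (1, 0, 1, -2/3, 0)
  clear (2,1): R2 −= (-2)R1 → (0, 0, -23/3, 2, -5/3)
  clear (3,1): R3 −= (-4)R1 → (0, 0, -5/3, -11/3, -17/3)
pivot(2,2)=-23/3: scale R2 → (0, 0, 1, -6/23, 5/23)
  clear (0,2): R0 −= (1)R2 → (1, 0, 0, -28/69, -5/23)
  clear (1,2): R1 −= (1/3)R2 → (0, 1, 0, -40/69, -17/23)
  clear (3,2): R3 −= (-5/3)R2 → (0, 0, 0, -283/69, -122/23)
pivot(3,3)=-283/69: scale R3 → (0, 0, 0, 1, 366/283)
  clear (0,3): R0 −= (-28/69)R3 → (1, 0, 0, 0, 87/283)
  clear (1,3): R1 −= (-40/69)R3 → (0, 1, 0, 0, 3/283)
  clear (2,3): R2 −= (-6/23)R3 → (0, 0, 1, 0, 157/283)

M[1][4] = 3/283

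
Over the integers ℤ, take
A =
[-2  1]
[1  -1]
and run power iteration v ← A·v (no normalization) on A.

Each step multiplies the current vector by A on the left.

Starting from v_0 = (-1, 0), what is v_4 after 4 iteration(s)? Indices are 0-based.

v_0 = (-1, 0).
v_1 = A·v_0 = (2, -1).
v_2 = A·v_1 = (-5, 3).
v_3 = A·v_2 = (13, -8).
v_4 = A·v_3 = (-34, 21).

v_4 = (-34, 21)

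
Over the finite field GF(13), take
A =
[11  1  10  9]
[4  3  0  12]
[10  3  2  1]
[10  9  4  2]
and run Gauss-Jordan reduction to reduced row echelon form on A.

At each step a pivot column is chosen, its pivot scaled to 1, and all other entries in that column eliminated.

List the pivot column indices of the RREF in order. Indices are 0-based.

pivot columns: 0, 1, 2, 3

[1] R0 /= 11  ⇒  (1, 6, 8, 2)
     R1 -= 4·R0  ⇒  (0, 5, 7, 4)
     R2 -= 10·R0  ⇒  (0, 8, 0, 7)
     R3 -= 10·R0  ⇒  (0, 1, 2, 8)
[2] R1 /= 5  ⇒  (0, 1, 4, 6)
     R0 -= 6·R1  ⇒  (1, 0, 10, 5)
     R2 -= 8·R1  ⇒  (0, 0, 7, 11)
     R3 -= 1·R1  ⇒  (0, 0, 11, 2)
[3] R2 /= 7  ⇒  (0, 0, 1, 9)
     R0 -= 10·R2  ⇒  (1, 0, 0, 6)
     R1 -= 4·R2  ⇒  (0, 1, 0, 9)
     R3 -= 11·R2  ⇒  (0, 0, 0, 7)
[4] R3 /= 7  ⇒  (0, 0, 0, 1)
     R0 -= 6·R3  ⇒  (1, 0, 0, 0)
     R1 -= 9·R3  ⇒  (0, 1, 0, 0)
     R2 -= 9·R3  ⇒  (0, 0, 1, 0)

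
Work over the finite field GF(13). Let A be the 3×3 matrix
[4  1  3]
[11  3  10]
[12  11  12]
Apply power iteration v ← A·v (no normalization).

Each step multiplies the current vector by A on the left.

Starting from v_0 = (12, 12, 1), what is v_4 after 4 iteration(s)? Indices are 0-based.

v_0 = (12, 12, 1).
v_1 = A·v_0 = (11, 9, 2).
v_2 = A·v_1 = (7, 12, 8).
v_3 = A·v_2 = (12, 11, 0).
v_4 = A·v_3 = (7, 9, 5).

v_4 = (7, 9, 5)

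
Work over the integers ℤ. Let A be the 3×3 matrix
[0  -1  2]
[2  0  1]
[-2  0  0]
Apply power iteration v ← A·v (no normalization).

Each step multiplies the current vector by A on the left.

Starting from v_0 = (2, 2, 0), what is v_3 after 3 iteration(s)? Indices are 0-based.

v_3 = (16, -20, 24)

v_0 = (2, 2, 0).
v_1 = A·v_0 = (-2, 4, -4).
v_2 = A·v_1 = (-12, -8, 4).
v_3 = A·v_2 = (16, -20, 24).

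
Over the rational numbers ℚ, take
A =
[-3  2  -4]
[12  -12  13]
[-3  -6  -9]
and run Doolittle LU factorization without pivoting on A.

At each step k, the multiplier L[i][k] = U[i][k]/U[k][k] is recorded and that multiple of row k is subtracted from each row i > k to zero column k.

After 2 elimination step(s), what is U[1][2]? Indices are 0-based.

Step 1: pivot at (0,0) is -3.
  row1 ← row1 − (-4)·row0  ⇒  L[1][0]=-4, U row1=(0, -4, -3)
  row2 ← row2 − (1)·row0  ⇒  L[2][0]=1, U row2=(0, -8, -5)
Step 2: pivot at (1,1) is -4.
  row2 ← row2 − (2)·row1  ⇒  L[2][1]=2, U row2=(0, 0, 1)

U[1][2] = -3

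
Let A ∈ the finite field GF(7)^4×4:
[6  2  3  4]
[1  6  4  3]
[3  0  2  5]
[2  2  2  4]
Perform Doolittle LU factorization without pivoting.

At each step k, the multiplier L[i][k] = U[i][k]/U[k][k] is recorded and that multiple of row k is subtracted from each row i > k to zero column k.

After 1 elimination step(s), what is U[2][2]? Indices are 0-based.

U[2][2] = 4

Step 1: pivot at (0,0) is 6.
  row1 ← row1 − (6)·row0  ⇒  L[1][0]=6, U row1=(0, 1, 0, 0)
  row2 ← row2 − (4)·row0  ⇒  L[2][0]=4, U row2=(0, 6, 4, 3)
  row3 ← row3 − (5)·row0  ⇒  L[3][0]=5, U row3=(0, 6, 1, 5)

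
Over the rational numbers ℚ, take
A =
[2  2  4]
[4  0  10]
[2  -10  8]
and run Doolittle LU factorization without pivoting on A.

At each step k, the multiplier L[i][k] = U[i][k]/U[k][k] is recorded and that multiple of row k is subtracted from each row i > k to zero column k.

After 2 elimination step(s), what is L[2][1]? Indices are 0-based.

L[2][1] = 3

[col 0] pivot 2
  R1 -= 2*R0 → (0, -4, 2)  (L[1][0] := 2)
  R2 -= 1*R0 → (0, -12, 4)  (L[2][0] := 1)
[col 1] pivot -4
  R2 -= 3*R1 → (0, 0, -2)  (L[2][1] := 3)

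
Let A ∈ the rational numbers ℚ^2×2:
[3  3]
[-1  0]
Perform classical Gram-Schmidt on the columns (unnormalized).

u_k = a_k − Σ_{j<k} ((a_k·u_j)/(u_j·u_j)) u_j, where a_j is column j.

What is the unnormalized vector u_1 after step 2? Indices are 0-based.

u_1 = (3/10, 9/10)

Step 1: u_0 = a_0 = (3, -1).
Step 2: u_1 = a_1 − (9/10)·u_0 = (3/10, 9/10).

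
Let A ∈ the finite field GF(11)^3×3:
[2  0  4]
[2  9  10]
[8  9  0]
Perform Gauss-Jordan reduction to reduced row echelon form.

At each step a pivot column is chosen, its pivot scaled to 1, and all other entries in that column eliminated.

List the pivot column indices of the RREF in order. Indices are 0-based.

pivot columns: 0, 1

[1] R0 /= 2  ⇒  (1, 0, 2)
     R1 -= 2·R0  ⇒  (0, 9, 6)
     R2 -= 8·R0  ⇒  (0, 9, 6)
[2] R1 /= 9  ⇒  (0, 1, 8)
     R2 -= 9·R1  ⇒  (0, 0, 0)
column 2 empty below row 2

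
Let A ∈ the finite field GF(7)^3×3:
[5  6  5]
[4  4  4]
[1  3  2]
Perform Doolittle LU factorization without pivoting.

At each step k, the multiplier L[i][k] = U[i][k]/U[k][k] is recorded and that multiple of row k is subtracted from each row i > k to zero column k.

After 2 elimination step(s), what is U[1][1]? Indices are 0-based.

k=0: U[0][0]=5
  eliminate (1,0): mult=5, new row 1: (0, 2, 0); set L[1][0]=5
  eliminate (2,0): mult=3, new row 2: (0, 6, 1); set L[2][0]=3
k=1: U[1][1]=2
  eliminate (2,1): mult=3, new row 2: (0, 0, 1); set L[2][1]=3

U[1][1] = 2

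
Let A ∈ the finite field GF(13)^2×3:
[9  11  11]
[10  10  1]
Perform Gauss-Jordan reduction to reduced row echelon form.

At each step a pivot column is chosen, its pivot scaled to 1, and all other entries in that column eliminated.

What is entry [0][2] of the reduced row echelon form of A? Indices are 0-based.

M[0][2] = 10

[1] R0 /= 9  ⇒  (1, 7, 7)
     R1 -= 10·R0  ⇒  (0, 5, 9)
[2] R1 /= 5  ⇒  (0, 1, 7)
     R0 -= 7·R1  ⇒  (1, 0, 10)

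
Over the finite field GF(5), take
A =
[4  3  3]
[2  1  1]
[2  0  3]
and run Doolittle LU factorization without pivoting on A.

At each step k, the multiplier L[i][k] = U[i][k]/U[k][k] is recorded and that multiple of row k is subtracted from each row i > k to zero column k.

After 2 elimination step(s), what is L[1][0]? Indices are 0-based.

L[1][0] = 3

k=0: U[0][0]=4
  eliminate (1,0): mult=3, new row 1: (0, 2, 2); set L[1][0]=3
  eliminate (2,0): mult=3, new row 2: (0, 1, 4); set L[2][0]=3
k=1: U[1][1]=2
  eliminate (2,1): mult=3, new row 2: (0, 0, 3); set L[2][1]=3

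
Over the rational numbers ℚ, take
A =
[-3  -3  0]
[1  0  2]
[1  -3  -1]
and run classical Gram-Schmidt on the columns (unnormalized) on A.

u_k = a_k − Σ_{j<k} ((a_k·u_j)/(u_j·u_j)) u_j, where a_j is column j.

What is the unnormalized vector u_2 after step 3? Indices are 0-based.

u_2 = (1/2, 2, -1/2)

Step 1: u_0 = a_0 = (-3, 1, 1).
Step 2: u_1 = a_1 − (6/11)·u_0 = (-15/11, -6/11, -39/11).
Step 3: u_2 = a_2 − (1/11)·u_0 − (1/6)·u_1 = (1/2, 2, -1/2).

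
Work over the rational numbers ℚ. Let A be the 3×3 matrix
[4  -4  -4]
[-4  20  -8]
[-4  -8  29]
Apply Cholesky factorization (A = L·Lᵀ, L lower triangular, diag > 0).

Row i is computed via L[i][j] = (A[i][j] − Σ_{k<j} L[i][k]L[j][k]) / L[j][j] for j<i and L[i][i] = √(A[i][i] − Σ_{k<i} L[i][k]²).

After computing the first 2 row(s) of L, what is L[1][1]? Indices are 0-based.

Step 1: L[0][0] = √(4) = 2.
  L[1][0] = (-4) / L[0][0] = -2.
Step 2: L[1][1] = √(16) = 4.

L[1][1] = 4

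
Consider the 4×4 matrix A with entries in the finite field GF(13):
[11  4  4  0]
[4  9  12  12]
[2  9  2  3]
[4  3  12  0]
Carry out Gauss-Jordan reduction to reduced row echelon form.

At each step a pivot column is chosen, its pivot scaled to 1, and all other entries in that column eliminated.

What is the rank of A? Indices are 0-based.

step 1: normalize row 0 (÷11) = (1, 11, 11, 0)
  row 1: subtract 4×row0 = (0, 4, 7, 12)
  row 2: subtract 2×row0 = (0, 0, 6, 3)
  row 3: subtract 4×row0 = (0, 11, 7, 0)
step 2: normalize row 1 (÷4) = (0, 1, 5, 3)
  row 0: subtract 11×row1 = (1, 0, 8, 6)
  row 3: subtract 11×row1 = (0, 0, 4, 6)
step 3: normalize row 2 (÷6) = (0, 0, 1, 7)
  row 0: subtract 8×row2 = (1, 0, 0, 2)
  row 1: subtract 5×row2 = (0, 1, 0, 7)
  row 3: subtract 4×row2 = (0, 0, 0, 4)
step 4: normalize row 3 (÷4) = (0, 0, 0, 1)
  row 0: subtract 2×row3 = (1, 0, 0, 0)
  row 1: subtract 7×row3 = (0, 1, 0, 0)
  row 2: subtract 7×row3 = (0, 0, 1, 0)

rank = 4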